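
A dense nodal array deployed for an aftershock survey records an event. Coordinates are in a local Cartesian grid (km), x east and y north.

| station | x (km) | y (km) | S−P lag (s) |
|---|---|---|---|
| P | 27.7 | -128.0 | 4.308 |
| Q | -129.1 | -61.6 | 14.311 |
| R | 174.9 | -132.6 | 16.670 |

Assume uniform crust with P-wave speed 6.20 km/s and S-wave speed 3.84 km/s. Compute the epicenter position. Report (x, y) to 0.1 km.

Distance from S−P lag: d = Δt · v_P v_S / (v_P − v_S) = Δt · (6.20·3.84)/(6.20−3.84) ≈ 10.0881·Δt.
So d_P = 43.46, d_Q = 144.37, d_R = 168.17 km.
Circle about each station: (x − 27.7)² + (y + 128.0)² = 43.46²; (x + 129.1)² + (y + 61.6)² = 144.37²; (x − 174.9)² + (y + 132.6)² = 168.17².
Subtracting the P equation from the Q and R equations removes the quadratic terms:
-313.6 x + 132.8 y = -15643.85
294.4 x − 9.2 y = 4629.10
Solving the 2×2 system: x ≈ 13.0, y ≈ -87.1 km.
Check against P (with the unrounded x, y): √((x − 27.7)²+(y + 128.0)²) = 43.46 ≈ 43.46 km. ✓

(13.0, -87.1)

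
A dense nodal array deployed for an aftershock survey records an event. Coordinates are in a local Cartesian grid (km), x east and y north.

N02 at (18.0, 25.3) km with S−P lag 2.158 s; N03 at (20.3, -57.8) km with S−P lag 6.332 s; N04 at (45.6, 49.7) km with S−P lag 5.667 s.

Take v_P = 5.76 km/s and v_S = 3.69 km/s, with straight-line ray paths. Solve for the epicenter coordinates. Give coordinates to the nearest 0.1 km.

x ≈ 7.3 km, y ≈ 5.9 km

Distance from S−P lag: d = Δt · v_P v_S / (v_P − v_S) = Δt · (5.76·3.69)/(5.76−3.69) ≈ 10.2678·Δt.
So d_N02 = 22.16, d_N03 = 65.02, d_N04 = 58.19 km.
Circle about each station: (x − 18.0)² + (y − 25.3)² = 22.16²; (x − 20.3)² + (y + 57.8)² = 65.02²; (x − 45.6)² + (y − 49.7)² = 58.19².
Subtracting pairs of circle equations eliminates x²+y² and gives linear equations (the radical axes):
4.6 x − 166.2 y = -947.69
55.2 x + 48.8 y = 690.35
Solving the 2×2 system: x ≈ 7.3, y ≈ 5.9 km.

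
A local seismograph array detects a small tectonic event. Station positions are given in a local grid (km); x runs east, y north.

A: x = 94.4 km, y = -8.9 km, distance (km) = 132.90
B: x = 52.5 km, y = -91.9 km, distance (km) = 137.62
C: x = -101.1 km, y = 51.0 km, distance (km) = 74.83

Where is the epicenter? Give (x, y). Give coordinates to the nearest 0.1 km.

Circle about each station: (x − 94.4)² + (y + 8.9)² = 132.90²; (x − 52.5)² + (y + 91.9)² = 137.62²; (x + 101.1)² + (y − 51.0)² = 74.83².
Subtracting the A equation from the B and C equations removes the quadratic terms:
-83.8 x − 166.0 y = 934.44
-391.0 x + 119.8 y = 15894.52
Solving the 2×2 system: x ≈ -36.7, y ≈ 12.9 km.
Check against A (with the unrounded x, y): √((x − 94.4)²+(y + 8.9)²) = 132.90 ≈ 132.90 km. ✓

-36.7 km east, 12.9 km north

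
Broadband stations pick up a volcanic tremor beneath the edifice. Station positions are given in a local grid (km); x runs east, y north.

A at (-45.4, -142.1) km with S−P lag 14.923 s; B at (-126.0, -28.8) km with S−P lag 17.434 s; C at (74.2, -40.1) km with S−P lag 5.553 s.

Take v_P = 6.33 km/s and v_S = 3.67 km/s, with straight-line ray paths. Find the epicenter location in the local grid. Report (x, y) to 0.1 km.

(26.2, -33.2)

Distance from S−P lag: d = Δt · v_P v_S / (v_P − v_S) = Δt · (6.33·3.67)/(6.33−3.67) ≈ 8.7335·Δt.
So d_A = 130.33, d_B = 152.26, d_C = 48.50 km.
Circle about each station: (x + 45.4)² + (y + 142.1)² = 130.33²; (x + 126.0)² + (y + 28.8)² = 152.26²; (x − 74.2)² + (y + 40.1)² = 48.50².
Subtracting the A equation from the B and C equations removes the quadratic terms:
-161.2 x + 226.6 y = -11745.33
239.2 x + 204.0 y = -506.26
Solving the 2×2 system: x ≈ 26.2, y ≈ -33.2 km.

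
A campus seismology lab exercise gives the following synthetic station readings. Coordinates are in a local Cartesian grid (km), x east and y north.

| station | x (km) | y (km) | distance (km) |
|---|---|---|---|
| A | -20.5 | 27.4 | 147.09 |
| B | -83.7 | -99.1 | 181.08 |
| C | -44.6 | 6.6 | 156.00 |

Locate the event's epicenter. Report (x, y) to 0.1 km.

94.1 km east, -64.8 km north

Circle about each station: (x + 20.5)² + (y − 27.4)² = 147.09²; (x + 83.7)² + (y + 99.1)² = 181.08²; (x + 44.6)² + (y − 6.6)² = 156.00².
Subtracting the A equation from the B and C equations removes the quadratic terms:
-126.4 x − 253.0 y = 4500.99
-48.2 x − 41.6 y = -1838.82
Solving the 2×2 system: x ≈ 94.1, y ≈ -64.8 km.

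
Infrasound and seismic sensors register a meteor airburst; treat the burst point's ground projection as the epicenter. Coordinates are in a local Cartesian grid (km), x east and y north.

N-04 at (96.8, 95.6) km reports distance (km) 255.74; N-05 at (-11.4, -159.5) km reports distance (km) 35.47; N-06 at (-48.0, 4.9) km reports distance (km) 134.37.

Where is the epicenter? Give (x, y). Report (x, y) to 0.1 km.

Circle about each station: (x − 96.8)² + (y − 95.6)² = 255.74²; (x + 11.4)² + (y + 159.5)² = 35.47²; (x + 48.0)² + (y − 4.9)² = 134.37².
Subtracting the N-04 equation from the N-05 and N-06 equations removes the quadratic terms:
-216.4 x − 510.2 y = 71205.44
-289.6 x − 181.4 y = 31166.06
Solving the 2×2 system: x ≈ -27.5, y ≈ -127.9 km.

(-27.5, -127.9)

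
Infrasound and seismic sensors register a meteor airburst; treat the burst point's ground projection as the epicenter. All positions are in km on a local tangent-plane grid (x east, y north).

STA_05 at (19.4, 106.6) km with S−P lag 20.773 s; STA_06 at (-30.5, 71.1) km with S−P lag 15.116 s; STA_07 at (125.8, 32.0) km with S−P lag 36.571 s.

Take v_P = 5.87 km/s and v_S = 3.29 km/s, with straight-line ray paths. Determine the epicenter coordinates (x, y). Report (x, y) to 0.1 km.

Distance from S−P lag: d = Δt · v_P v_S / (v_P − v_S) = Δt · (5.87·3.29)/(5.87−3.29) ≈ 7.4854·Δt.
So d_STA_05 = 155.49, d_STA_06 = 113.15, d_STA_07 = 273.75 km.
Circle about each station: (x − 19.4)² + (y − 106.6)² = 155.49²; (x + 30.5)² + (y − 71.1)² = 113.15²; (x − 125.8)² + (y − 32.0)² = 273.75².
Subtracting the STA_05 equation from the STA_06 and STA_07 equations removes the quadratic terms:
-99.8 x − 71.0 y = 5619.76
212.8 x − 149.2 y = -45652.20
Solving the 2×2 system: x ≈ -136.0, y ≈ 112.0 km.

-136.0 km east, 112.0 km north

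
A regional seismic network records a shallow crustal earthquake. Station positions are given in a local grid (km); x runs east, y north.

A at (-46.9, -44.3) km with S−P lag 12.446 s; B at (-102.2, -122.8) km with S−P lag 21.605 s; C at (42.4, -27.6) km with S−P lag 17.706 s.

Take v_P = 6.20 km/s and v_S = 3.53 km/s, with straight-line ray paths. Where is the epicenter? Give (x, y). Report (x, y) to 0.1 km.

(-78.5, 52.7)

Distance from S−P lag: d = Δt · v_P v_S / (v_P − v_S) = Δt · (6.20·3.53)/(6.20−3.53) ≈ 8.1970·Δt.
So d_A = 102.02, d_B = 177.10, d_C = 145.14 km.
Circle about each station: (x + 46.9)² + (y + 44.3)² = 102.02²; (x + 102.2)² + (y + 122.8)² = 177.10²; (x − 42.4)² + (y + 27.6)² = 145.14².
Subtracting pairs of circle equations eliminates x²+y² and gives linear equations (the radical axes):
-110.6 x − 157.0 y = 406.25
178.6 x + 33.4 y = -12260.12
Solving the 2×2 system: x ≈ -78.5, y ≈ 52.7 km.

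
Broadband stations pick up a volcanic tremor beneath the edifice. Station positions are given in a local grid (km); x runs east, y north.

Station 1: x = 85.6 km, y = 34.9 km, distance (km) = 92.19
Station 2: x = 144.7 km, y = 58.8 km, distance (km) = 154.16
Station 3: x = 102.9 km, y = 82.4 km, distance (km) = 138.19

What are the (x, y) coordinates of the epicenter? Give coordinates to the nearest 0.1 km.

(14.6, -23.9)

Circle about each station: (x − 85.6)² + (y − 34.9)² = 92.19²; (x − 144.7)² + (y − 58.8)² = 154.16²; (x − 102.9)² + (y − 82.4)² = 138.19².
Subtracting the Station 1 equation from the Station 2 and Station 3 equations removes the quadratic terms:
118.2 x + 47.8 y = 583.85
34.6 x + 95.0 y = -1764.68
Solving the 2×2 system: x ≈ 14.6, y ≈ -23.9 km.
Check against Station 1 (with the unrounded x, y): √((x − 85.6)²+(y − 34.9)²) = 92.18 ≈ 92.19 km. ✓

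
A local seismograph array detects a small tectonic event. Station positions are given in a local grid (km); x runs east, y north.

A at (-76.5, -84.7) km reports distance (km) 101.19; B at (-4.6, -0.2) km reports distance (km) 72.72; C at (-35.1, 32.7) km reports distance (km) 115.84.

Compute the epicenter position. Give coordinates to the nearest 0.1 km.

23.2 km east, -67.4 km north

Circle about each station: (x + 76.5)² + (y + 84.7)² = 101.19²; (x + 4.6)² + (y + 0.2)² = 72.72²; (x + 35.1)² + (y − 32.7)² = 115.84².
Subtracting the A equation from the B and C equations removes the quadratic terms:
143.8 x + 169.0 y = -8053.92
82.8 x + 234.8 y = -13904.53
Solving the 2×2 system: x ≈ 23.2, y ≈ -67.4 km.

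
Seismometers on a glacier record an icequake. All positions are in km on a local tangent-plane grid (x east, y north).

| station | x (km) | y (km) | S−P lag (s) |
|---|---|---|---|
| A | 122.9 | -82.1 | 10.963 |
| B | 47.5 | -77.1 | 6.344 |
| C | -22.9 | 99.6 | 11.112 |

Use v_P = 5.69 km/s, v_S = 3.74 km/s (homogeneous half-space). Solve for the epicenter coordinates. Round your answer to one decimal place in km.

Distance from S−P lag: d = Δt · v_P v_S / (v_P − v_S) = Δt · (5.69·3.74)/(5.69−3.74) ≈ 10.9131·Δt.
So d_A = 119.64, d_B = 69.23, d_C = 121.27 km.
Circle about each station: (x − 122.9)² + (y + 82.1)² = 119.64²; (x − 47.5)² + (y + 77.1)² = 69.23²; (x + 22.9)² + (y − 99.6)² = 121.27².
Subtracting pairs of circle equations eliminates x²+y² and gives linear equations (the radical axes):
-150.8 x + 10.0 y = -4123.22
-291.6 x + 363.4 y = -11792.93
Solving the 2×2 system: x ≈ 26.6, y ≈ -11.1 km.

26.6 km east, -11.1 km north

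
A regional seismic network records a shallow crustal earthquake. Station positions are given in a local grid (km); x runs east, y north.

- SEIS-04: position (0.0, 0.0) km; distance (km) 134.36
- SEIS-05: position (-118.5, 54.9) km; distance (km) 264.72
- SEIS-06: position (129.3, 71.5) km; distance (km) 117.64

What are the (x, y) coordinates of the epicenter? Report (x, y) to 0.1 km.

Circle about each station: x² + y² = 134.36²; (x + 118.5)² + (y − 54.9)² = 264.72²; (x − 129.3)² + (y − 71.5)² = 117.64².
Subtracting pairs of circle equations eliminates x²+y² and gives linear equations (the radical axes):
-237.0 x + 109.8 y = -34967.81
258.6 x + 143.0 y = 26044.18
Solving the 2×2 system: x ≈ 126.2, y ≈ -46.1 km.

(126.2, -46.1)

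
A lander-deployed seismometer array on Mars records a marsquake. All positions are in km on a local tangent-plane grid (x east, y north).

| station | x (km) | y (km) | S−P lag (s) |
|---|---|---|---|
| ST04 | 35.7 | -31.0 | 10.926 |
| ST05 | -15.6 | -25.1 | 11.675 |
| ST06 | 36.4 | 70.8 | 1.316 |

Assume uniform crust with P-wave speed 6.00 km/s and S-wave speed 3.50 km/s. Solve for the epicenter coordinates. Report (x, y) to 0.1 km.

x ≈ 31.9 km, y ≈ 60.7 km

Distance from S−P lag: d = Δt · v_P v_S / (v_P − v_S) = Δt · (6.00·3.50)/(6.00−3.50) ≈ 8.4000·Δt.
So d_ST04 = 91.78, d_ST05 = 98.07, d_ST06 = 11.05 km.
Circle about each station: (x − 35.7)² + (y + 31.0)² = 91.78²; (x + 15.6)² + (y + 25.1)² = 98.07²; (x − 36.4)² + (y − 70.8)² = 11.05².
Subtracting pairs of circle equations eliminates x²+y² and gives linear equations (the radical axes):
-102.6 x + 11.8 y = -2556.28
1.4 x + 203.6 y = 12403.58
Solving the 2×2 system: x ≈ 31.9, y ≈ 60.7 km.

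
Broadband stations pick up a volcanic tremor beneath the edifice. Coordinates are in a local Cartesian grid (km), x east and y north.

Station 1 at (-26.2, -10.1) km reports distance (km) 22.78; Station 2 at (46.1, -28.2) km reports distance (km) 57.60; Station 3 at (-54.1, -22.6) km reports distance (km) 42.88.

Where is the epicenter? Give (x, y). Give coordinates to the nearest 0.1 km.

x ≈ -11.5 km, y ≈ -27.5 km

Circle about each station: (x + 26.2)² + (y + 10.1)² = 22.78²; (x − 46.1)² + (y + 28.2)² = 57.60²; (x + 54.1)² + (y + 22.6)² = 42.88².
Subtracting pairs of circle equations eliminates x²+y² and gives linear equations (the radical axes):
144.6 x − 36.2 y = -666.83
-55.8 x − 25.0 y = 1329.35
Solving the 2×2 system: x ≈ -11.5, y ≈ -27.5 km.
Check against Station 1 (with the unrounded x, y): √((x + 26.2)²+(y + 10.1)²) = 22.79 ≈ 22.78 km. ✓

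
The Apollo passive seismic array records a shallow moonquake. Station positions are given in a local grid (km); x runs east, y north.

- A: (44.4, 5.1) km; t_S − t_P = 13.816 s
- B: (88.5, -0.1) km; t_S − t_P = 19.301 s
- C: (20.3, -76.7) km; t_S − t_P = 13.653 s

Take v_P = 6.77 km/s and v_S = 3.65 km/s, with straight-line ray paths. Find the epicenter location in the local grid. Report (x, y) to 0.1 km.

Distance from S−P lag: d = Δt · v_P v_S / (v_P − v_S) = Δt · (6.77·3.65)/(6.77−3.65) ≈ 7.9200·Δt.
So d_A = 109.42, d_B = 152.86, d_C = 108.13 km.
Circle about each station: (x − 44.4)² + (y − 5.1)² = 109.42²; (x − 88.5)² + (y + 0.1)² = 152.86²; (x − 20.3)² + (y + 76.7)² = 108.13².
Subtracting the A equation from the B and C equations removes the quadratic terms:
88.2 x − 10.4 y = -5558.55
-48.2 x − 163.6 y = 4578.25
Solving the 2×2 system: x ≈ -64.1, y ≈ -9.1 km.
Check against A (with the unrounded x, y): √((x − 44.4)²+(y − 5.1)²) = 109.42 ≈ 109.42 km. ✓

x ≈ -64.1 km, y ≈ -9.1 km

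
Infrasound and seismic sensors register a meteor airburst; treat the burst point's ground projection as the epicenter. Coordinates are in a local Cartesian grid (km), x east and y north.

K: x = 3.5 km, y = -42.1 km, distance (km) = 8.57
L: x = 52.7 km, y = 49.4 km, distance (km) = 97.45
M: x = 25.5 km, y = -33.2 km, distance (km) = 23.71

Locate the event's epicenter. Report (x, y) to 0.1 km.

1.8 km east, -33.7 km north

Circle about each station: (x − 3.5)² + (y + 42.1)² = 8.57²; (x − 52.7)² + (y − 49.4)² = 97.45²; (x − 25.5)² + (y + 33.2)² = 23.71².
Subtracting pairs of circle equations eliminates x²+y² and gives linear equations (the radical axes):
98.4 x + 183.0 y = -5990.07
44.0 x + 17.8 y = -520.89
Solving the 2×2 system: x ≈ 1.8, y ≈ -33.7 km.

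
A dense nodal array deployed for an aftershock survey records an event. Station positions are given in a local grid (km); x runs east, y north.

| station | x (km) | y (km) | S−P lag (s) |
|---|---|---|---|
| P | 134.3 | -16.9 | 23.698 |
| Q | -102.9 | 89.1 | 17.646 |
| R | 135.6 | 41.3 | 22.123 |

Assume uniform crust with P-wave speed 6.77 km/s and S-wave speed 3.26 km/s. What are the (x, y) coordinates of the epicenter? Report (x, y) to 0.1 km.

(-3.5, 39.8)

Distance from S−P lag: d = Δt · v_P v_S / (v_P − v_S) = Δt · (6.77·3.26)/(6.77−3.26) ≈ 6.2878·Δt.
So d_P = 149.01, d_Q = 110.95, d_R = 139.11 km.
Circle about each station: (x − 134.3)² + (y + 16.9)² = 149.01²; (x + 102.9)² + (y − 89.1)² = 110.95²; (x − 135.6)² + (y − 41.3)² = 139.11².
Subtracting pairs of circle equations eliminates x²+y² and gives linear equations (the radical axes):
-474.4 x + 212.0 y = 10099.20
2.6 x + 116.4 y = 4623.34
Solving the 2×2 system: x ≈ -3.5, y ≈ 39.8 km.
Check against P (with the unrounded x, y): √((x − 134.3)²+(y + 16.9)²) = 149.01 ≈ 149.01 km. ✓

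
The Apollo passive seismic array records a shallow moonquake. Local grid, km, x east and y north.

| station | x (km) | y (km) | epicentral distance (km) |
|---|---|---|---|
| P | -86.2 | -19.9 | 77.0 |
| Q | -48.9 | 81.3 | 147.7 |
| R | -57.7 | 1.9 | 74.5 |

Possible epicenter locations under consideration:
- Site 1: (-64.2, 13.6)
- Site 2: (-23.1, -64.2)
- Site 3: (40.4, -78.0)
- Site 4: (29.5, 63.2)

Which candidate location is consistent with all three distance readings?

For each candidate, compare |candidate − station| to the reported distance:
Site 1: residuals P 36.9, Q 78.3, R 61.1 → max 78.3 km
Site 2: residuals P 0.1, Q 0.1, R 0.1 → max 0.1 km
Site 3: residuals P 62.3, Q 34.9, R 52.0 → max 62.3 km
Site 4: residuals P 65.5, Q 67.2, R 32.1 → max 67.2 km
Only Site 2 has all residuals ≈ 0.

Site 2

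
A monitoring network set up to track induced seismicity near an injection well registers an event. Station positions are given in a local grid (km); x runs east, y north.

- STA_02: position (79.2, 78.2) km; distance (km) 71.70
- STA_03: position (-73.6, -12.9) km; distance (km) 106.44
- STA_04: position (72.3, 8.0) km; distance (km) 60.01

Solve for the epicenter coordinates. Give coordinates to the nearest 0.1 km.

20.1 km east, 37.6 km north

Circle about each station: (x − 79.2)² + (y − 78.2)² = 71.70²; (x + 73.6)² + (y + 12.9)² = 106.44²; (x − 72.3)² + (y − 8.0)² = 60.01².
Subtracting pairs of circle equations eliminates x²+y² and gives linear equations (the radical axes):
-305.6 x − 182.2 y = -12993.09
-13.8 x − 140.4 y = -5556.90
Solving the 2×2 system: x ≈ 20.1, y ≈ 37.6 km.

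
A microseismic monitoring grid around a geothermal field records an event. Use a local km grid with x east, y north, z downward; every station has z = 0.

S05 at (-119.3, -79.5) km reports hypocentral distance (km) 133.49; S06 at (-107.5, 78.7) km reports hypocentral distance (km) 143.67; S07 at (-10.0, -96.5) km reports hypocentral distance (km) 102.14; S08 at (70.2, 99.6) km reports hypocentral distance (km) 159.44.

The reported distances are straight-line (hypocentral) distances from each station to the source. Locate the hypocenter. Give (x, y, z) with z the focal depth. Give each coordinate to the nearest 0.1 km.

x ≈ -19.7 km, y ≈ -16.3 km, depth ≈ 62.5 km

Each station gives a sphere (x−x_i)² + (y−y_i)² + z² = d_i² (stations at z=0).
Subtracting the S05 sphere from S06 and S07: z² cancels, leaving linear equations in x and y:
23.6 x + 316.4 y = -5624.29
218.6 x − 34.0 y = -3753.49
Solving: x ≈ -19.707, y ≈ -16.306 km (keep extra digits for the depth step; rounded: -19.7, -16.3).
Then from the S05 sphere: z² = 133.49² − (x + 119.3)² − (y + 79.5)² with x = -19.707, y = -16.306, so z ≈ 62.509 ≈ 62.5 km.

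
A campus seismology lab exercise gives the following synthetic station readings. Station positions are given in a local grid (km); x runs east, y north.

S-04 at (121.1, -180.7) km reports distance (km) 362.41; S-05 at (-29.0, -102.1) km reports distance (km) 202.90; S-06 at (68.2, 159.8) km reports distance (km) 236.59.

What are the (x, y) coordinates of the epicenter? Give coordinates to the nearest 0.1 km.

-147.5 km east, 62.6 km north

Circle about each station: (x − 121.1)² + (y + 180.7)² = 362.41²; (x + 29.0)² + (y + 102.1)² = 202.90²; (x − 68.2)² + (y − 159.8)² = 236.59².
Subtracting the S-04 equation from the S-05 and S-06 equations removes the quadratic terms:
-300.2 x + 157.2 y = 54120.31
-105.8 x + 681.0 y = 58235.76
Solving the 2×2 system: x ≈ -147.5, y ≈ 62.6 km.
Check against S-04 (with the unrounded x, y): √((x − 121.1)²+(y + 180.7)²) = 362.41 ≈ 362.41 km. ✓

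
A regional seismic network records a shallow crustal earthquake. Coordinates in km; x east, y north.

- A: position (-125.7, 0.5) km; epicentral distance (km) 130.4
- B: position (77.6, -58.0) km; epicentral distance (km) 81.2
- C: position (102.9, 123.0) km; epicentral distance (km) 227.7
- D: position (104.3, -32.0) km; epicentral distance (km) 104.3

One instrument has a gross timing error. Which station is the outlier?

Solve using three stations at a time. Using A, B, D (subtract circle equations pairwise → linear system) gives (x, y) ≈ (0.0, -34.0).
Distances from that point to each station vs reported:
  A: calculated 130.4 vs reported 130.4 → residual 0.0 km
  B: calculated 81.2 vs reported 81.2 → residual 0.0 km
  C: calculated 187.7 vs reported 227.7 → residual 40.0 km
  D: calculated 104.3 vs reported 104.3 → residual 0.0 km
A, B, D are mutually consistent (residuals ≈ 0); C is off by 40.0 km.

C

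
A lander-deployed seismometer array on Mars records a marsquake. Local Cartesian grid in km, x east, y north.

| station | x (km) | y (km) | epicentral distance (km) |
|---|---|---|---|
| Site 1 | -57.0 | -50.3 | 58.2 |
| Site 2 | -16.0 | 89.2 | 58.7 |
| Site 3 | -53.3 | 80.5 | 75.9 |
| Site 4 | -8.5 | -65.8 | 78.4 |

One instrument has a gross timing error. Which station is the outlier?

Site 2

Solve using three stations at a time. Using Site 1, Site 3, Site 4 (subtract circle equations pairwise → linear system) gives (x, y) ≈ (-40.8, 5.6).
Distances from that point to each station vs reported:
  Site 1: calculated 58.2 vs reported 58.2 → residual 0.0 km
  Site 2: calculated 87.2 vs reported 58.7 → residual 28.5 km
  Site 3: calculated 75.9 vs reported 75.9 → residual 0.0 km
  Site 4: calculated 78.4 vs reported 78.4 → residual 0.0 km
Site 1, Site 3, Site 4 are mutually consistent (residuals ≈ 0); Site 2 is off by 28.5 km.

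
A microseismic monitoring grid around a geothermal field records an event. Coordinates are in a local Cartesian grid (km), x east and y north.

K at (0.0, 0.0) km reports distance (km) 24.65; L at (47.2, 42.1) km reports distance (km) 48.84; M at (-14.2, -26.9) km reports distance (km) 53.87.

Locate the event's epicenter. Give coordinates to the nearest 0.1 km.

Circle about each station: x² + y² = 24.65²; (x − 47.2)² + (y − 42.1)² = 48.84²; (x + 14.2)² + (y + 26.9)² = 53.87².
Subtracting the K equation from the L and M equations removes the quadratic terms:
94.4 x + 84.2 y = 2222.53
-28.4 x − 53.8 y = -1369.10
Solving the 2×2 system: x ≈ 1.6, y ≈ 24.6 km.

x ≈ 1.6 km, y ≈ 24.6 km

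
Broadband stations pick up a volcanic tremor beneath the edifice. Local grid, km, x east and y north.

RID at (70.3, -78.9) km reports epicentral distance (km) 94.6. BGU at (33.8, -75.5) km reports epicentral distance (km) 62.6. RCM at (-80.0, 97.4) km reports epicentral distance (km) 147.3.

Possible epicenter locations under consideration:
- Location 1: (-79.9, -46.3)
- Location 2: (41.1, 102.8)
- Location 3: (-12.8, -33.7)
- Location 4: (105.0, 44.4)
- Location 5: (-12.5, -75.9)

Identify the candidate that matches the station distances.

Location 3

For each candidate, compare |candidate − station| to the reported distance:
Location 1: residuals RID 59.1, BGU 54.8, RCM 3.6 → max 59.1 km
Location 2: residuals RID 89.4, BGU 115.8, RCM 26.1 → max 115.8 km
Location 3: residuals RID 0.0, BGU 0.0, RCM 0.0 → max 0.0 km
Location 4: residuals RID 33.5, BGU 76.8, RCM 45.1 → max 76.8 km
Location 5: residuals RID 11.7, BGU 16.3, RCM 38.7 → max 38.7 km
Only Location 3 has all residuals ≈ 0.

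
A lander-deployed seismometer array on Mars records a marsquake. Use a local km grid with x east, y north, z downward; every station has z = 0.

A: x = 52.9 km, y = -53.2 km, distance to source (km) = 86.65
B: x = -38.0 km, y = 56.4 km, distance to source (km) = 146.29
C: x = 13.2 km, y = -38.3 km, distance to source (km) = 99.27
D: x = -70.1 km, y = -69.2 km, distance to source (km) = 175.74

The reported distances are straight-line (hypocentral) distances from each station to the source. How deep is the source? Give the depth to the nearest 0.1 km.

65.4 km

Each station gives a sphere (x−x_i)² + (y−y_i)² + z² = d_i² (stations at z=0).
Subtracting the A sphere from B and C: z² cancels, leaving linear equations in x and y:
-181.8 x + 219.2 y = -14896.23
-79.4 x + 29.8 y = -6333.83
Solving: x ≈ 78.792, y ≈ -2.609 km (keep extra digits for the depth step; rounded: 78.8, -2.6).
Then from the A sphere: z² = 86.65² − (x − 52.9)² − (y + 53.2)² with x = 78.792, y = -2.609, so z ≈ 65.409 ≈ 65.4 km.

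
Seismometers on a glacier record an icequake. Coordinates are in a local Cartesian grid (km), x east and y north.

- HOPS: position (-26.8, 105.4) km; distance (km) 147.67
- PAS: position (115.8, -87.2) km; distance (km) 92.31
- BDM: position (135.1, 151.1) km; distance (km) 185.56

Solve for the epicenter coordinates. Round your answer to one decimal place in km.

Circle about each station: (x + 26.8)² + (y − 105.4)² = 147.67²; (x − 115.8)² + (y + 87.2)² = 92.31²; (x − 135.1)² + (y − 151.1)² = 185.56².
Subtracting pairs of circle equations eliminates x²+y² and gives linear equations (the radical axes):
285.2 x − 385.2 y = 22471.37
323.8 x + 91.4 y = 16629.74
Solving the 2×2 system: x ≈ 56.1, y ≈ -16.8 km.
Check against HOPS (with the unrounded x, y): √((x + 26.8)²+(y − 105.4)²) = 147.67 ≈ 147.67 km. ✓

x ≈ 56.1 km, y ≈ -16.8 km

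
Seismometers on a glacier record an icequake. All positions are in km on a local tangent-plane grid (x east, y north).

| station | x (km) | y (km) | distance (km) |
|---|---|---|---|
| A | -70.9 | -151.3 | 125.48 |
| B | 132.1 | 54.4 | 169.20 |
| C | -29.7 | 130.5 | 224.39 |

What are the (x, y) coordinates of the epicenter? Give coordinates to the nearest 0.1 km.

x ≈ 35.2 km, y ≈ -84.3 km

Circle about each station: (x + 70.9)² + (y + 151.3)² = 125.48²; (x − 132.1)² + (y − 54.4)² = 169.20²; (x + 29.7)² + (y − 130.5)² = 224.39².
Subtracting the A equation from the B and C equations removes the quadratic terms:
406.0 x + 411.4 y = -20392.14
82.4 x + 563.6 y = -44611.80
Solving the 2×2 system: x ≈ 35.2, y ≈ -84.3 km.
Check against A (with the unrounded x, y): √((x + 70.9)²+(y + 151.3)²) = 125.48 ≈ 125.48 km. ✓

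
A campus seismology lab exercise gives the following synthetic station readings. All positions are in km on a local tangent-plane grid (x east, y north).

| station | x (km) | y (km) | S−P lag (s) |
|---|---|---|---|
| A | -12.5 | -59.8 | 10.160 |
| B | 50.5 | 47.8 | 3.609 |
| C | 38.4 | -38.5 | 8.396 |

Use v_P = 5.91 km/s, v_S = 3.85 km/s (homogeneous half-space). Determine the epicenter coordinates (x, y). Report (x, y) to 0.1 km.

x ≈ 10.7 km, y ≈ 50.0 km

Distance from S−P lag: d = Δt · v_P v_S / (v_P − v_S) = Δt · (5.91·3.85)/(5.91−3.85) ≈ 11.0454·Δt.
So d_A = 112.22, d_B = 39.86, d_C = 92.74 km.
Circle about each station: (x + 12.5)² + (y + 59.8)² = 112.22²; (x − 50.5)² + (y − 47.8)² = 39.86²; (x − 38.4)² + (y + 38.5)² = 92.74².
Subtracting the A equation from the B and C equations removes the quadratic terms:
126.0 x + 215.2 y = 12107.31
101.8 x + 42.6 y = 3217.14
Solving the 2×2 system: x ≈ 10.7, y ≈ 50.0 km.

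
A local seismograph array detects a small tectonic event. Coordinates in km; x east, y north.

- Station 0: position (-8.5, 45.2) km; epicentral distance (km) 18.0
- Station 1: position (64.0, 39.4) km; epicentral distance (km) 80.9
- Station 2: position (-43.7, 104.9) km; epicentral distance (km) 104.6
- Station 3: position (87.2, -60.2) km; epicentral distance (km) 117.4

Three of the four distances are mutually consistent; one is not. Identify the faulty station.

Solve using three stations at a time. Using Station 1, Station 2, Station 3 (subtract circle equations pairwise → linear system) gives (x, y) ≈ (-9.6, 6.1).
Distances from that point to each station vs reported:
  Station 0: calculated 39.1 vs reported 18.0 → residual 21.1 km
  Station 1: calculated 80.8 vs reported 80.9 → residual 0.1 km
  Station 2: calculated 104.5 vs reported 104.6 → residual 0.1 km
  Station 3: calculated 117.3 vs reported 117.4 → residual 0.1 km
Station 1, Station 2, Station 3 are mutually consistent (residuals ≈ 0); Station 0 is off by 21.1 km.

Station 0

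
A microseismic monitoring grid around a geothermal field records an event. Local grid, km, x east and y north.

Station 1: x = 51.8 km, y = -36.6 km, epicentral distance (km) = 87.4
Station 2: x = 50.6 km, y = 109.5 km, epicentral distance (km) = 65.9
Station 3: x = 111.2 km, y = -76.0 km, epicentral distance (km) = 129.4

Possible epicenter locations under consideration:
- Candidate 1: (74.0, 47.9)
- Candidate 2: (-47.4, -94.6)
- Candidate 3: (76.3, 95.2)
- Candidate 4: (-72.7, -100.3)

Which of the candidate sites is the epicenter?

Candidate 1

For each candidate, compare |candidate − station| to the reported distance:
Candidate 1: residuals Station 1 0.0, Station 2 0.0, Station 3 0.0 → max 0.0 km
Candidate 2: residuals Station 1 27.5, Station 2 160.5, Station 3 30.3 → max 160.5 km
Candidate 3: residuals Station 1 46.7, Station 2 36.5, Station 3 45.3 → max 46.7 km
Candidate 4: residuals Station 1 52.4, Station 2 177.4, Station 3 56.1 → max 177.4 km
Only Candidate 1 has all residuals ≈ 0.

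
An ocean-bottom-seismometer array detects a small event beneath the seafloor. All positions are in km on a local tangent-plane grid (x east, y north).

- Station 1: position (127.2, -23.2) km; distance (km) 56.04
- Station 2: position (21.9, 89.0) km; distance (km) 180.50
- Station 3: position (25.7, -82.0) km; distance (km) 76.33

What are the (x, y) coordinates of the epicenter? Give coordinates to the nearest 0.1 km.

101.5 km east, -73.0 km north

Circle about each station: (x − 127.2)² + (y + 23.2)² = 56.04²; (x − 21.9)² + (y − 89.0)² = 180.50²; (x − 25.7)² + (y + 82.0)² = 76.33².
Subtracting the Station 1 equation from the Station 2 and Station 3 equations removes the quadratic terms:
-210.6 x + 224.4 y = -37757.24
-203.0 x − 117.6 y = -12019.38
Solving the 2×2 system: x ≈ 101.5, y ≈ -73.0 km.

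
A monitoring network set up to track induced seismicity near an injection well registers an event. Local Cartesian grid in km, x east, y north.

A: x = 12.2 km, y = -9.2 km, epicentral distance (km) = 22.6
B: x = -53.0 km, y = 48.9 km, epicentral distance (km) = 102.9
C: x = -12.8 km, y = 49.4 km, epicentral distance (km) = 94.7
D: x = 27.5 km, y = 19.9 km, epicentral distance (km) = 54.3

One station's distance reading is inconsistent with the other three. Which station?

Solve using three stations at a time. Using A, B, D (subtract circle equations pairwise → linear system) gives (x, y) ≈ (10.9, -31.8).
Distances from that point to each station vs reported:
  A: calculated 22.6 vs reported 22.6 → residual 0.0 km
  B: calculated 102.9 vs reported 102.9 → residual 0.0 km
  C: calculated 84.6 vs reported 94.7 → residual 10.1 km
  D: calculated 54.3 vs reported 54.3 → residual 0.0 km
A, B, D are mutually consistent (residuals ≈ 0); C is off by 10.1 km.

C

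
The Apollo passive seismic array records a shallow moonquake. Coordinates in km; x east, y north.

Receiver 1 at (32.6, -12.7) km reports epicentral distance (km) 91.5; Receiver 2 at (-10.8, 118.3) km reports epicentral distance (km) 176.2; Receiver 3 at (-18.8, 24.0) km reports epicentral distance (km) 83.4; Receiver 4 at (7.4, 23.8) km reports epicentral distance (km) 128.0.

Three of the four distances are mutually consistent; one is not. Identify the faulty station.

Solve using three stations at a time. Using Receiver 1, Receiver 2, Receiver 3 (subtract circle equations pairwise → linear system) gives (x, y) ≈ (-49.2, -53.7).
Distances from that point to each station vs reported:
  Receiver 1: calculated 91.5 vs reported 91.5 → residual 0.0 km
  Receiver 2: calculated 176.2 vs reported 176.2 → residual 0.0 km
  Receiver 3: calculated 83.4 vs reported 83.4 → residual 0.0 km
  Receiver 4: calculated 96.0 vs reported 128.0 → residual 32.0 km
Receiver 1, Receiver 2, Receiver 3 are mutually consistent (residuals ≈ 0); Receiver 4 is off by 32.0 km.

Receiver 4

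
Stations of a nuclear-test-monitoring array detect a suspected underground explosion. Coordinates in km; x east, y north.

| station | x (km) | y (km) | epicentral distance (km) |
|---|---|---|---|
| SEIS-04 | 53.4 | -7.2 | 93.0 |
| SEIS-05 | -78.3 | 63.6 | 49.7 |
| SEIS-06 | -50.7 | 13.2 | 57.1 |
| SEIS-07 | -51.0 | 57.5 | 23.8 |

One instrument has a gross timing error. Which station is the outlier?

SEIS-04

Solve using three stations at a time. Using SEIS-05, SEIS-06, SEIS-07 (subtract circle equations pairwise → linear system) gives (x, y) ≈ (-28.6, 65.9).
Distances from that point to each station vs reported:
  SEIS-04: calculated 109.8 vs reported 93.0 → residual 16.8 km
  SEIS-05: calculated 49.8 vs reported 49.7 → residual 0.1 km
  SEIS-06: calculated 57.2 vs reported 57.1 → residual 0.1 km
  SEIS-07: calculated 23.9 vs reported 23.8 → residual 0.1 km
SEIS-05, SEIS-06, SEIS-07 are mutually consistent (residuals ≈ 0); SEIS-04 is off by 16.8 km.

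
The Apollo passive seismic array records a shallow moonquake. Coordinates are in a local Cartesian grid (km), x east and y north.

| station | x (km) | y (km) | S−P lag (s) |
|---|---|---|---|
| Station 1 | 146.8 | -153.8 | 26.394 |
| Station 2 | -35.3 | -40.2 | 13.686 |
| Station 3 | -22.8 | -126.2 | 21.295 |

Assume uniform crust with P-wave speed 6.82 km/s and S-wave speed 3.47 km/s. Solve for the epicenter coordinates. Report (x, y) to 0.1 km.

Distance from S−P lag: d = Δt · v_P v_S / (v_P − v_S) = Δt · (6.82·3.47)/(6.82−3.47) ≈ 7.0643·Δt.
So d_Station 1 = 186.46, d_Station 2 = 96.68, d_Station 3 = 150.43 km.
Circle about each station: (x − 146.8)² + (y + 153.8)² = 186.46²; (x + 35.3)² + (y + 40.2)² = 96.68²; (x + 22.8)² + (y + 126.2)² = 150.43².
Subtracting the Station 1 equation from the Station 2 and Station 3 equations removes the quadratic terms:
-364.2 x + 227.2 y = -16922.24
-339.2 x + 55.2 y = -16620.25
Solving the 2×2 system: x ≈ 49.9, y ≈ 5.5 km.

x ≈ 49.9 km, y ≈ 5.5 km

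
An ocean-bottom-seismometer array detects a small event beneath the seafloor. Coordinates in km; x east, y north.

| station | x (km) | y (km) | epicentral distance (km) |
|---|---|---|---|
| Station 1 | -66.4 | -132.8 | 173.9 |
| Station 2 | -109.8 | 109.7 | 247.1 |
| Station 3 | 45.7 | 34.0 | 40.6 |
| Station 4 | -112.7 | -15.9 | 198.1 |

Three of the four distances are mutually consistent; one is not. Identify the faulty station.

Station 3

Solve using three stations at a time. Using Station 1, Station 2, Station 4 (subtract circle equations pairwise → linear system) gives (x, y) ≈ (83.2, -44.4).
Distances from that point to each station vs reported:
  Station 1: calculated 173.8 vs reported 173.9 → residual 0.1 km
  Station 2: calculated 247.0 vs reported 247.1 → residual 0.1 km
  Station 3: calculated 86.9 vs reported 40.6 → residual 46.3 km
  Station 4: calculated 198.0 vs reported 198.1 → residual 0.1 km
Station 1, Station 2, Station 4 are mutually consistent (residuals ≈ 0); Station 3 is off by 46.3 km.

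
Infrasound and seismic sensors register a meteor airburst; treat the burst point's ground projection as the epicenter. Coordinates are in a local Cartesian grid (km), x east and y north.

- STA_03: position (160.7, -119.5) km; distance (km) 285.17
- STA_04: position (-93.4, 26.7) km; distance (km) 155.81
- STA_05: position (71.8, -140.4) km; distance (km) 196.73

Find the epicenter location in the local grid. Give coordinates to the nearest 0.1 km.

Circle about each station: (x − 160.7)² + (y + 119.5)² = 285.17²; (x + 93.4)² + (y − 26.7)² = 155.81²; (x − 71.8)² + (y + 140.4)² = 196.73².
Subtracting the STA_03 equation from the STA_04 and STA_05 equations removes the quadratic terms:
-508.2 x + 292.4 y = 26376.88
-177.8 x − 41.8 y = 27381.90
Solving the 2×2 system: x ≈ -124.4, y ≈ -126.0 km.

(-124.4, -126.0)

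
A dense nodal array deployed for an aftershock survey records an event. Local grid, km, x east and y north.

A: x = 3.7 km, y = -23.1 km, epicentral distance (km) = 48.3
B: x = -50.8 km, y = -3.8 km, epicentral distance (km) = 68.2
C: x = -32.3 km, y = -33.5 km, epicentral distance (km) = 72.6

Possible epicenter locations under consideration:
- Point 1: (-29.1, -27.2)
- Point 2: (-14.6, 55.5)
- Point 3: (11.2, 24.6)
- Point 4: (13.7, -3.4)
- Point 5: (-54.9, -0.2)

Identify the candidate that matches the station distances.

For each candidate, compare |candidate − station| to the reported distance:
Point 1: residuals A 15.2, B 36.3, C 65.5 → max 65.5 km
Point 2: residuals A 32.4, B 1.3, C 18.1 → max 32.4 km
Point 3: residuals A 0.0, B 0.0, C 0.0 → max 0.0 km
Point 4: residuals A 26.2, B 3.7, C 17.6 → max 26.2 km
Point 5: residuals A 14.6, B 62.7, C 32.4 → max 62.7 km
Only Point 3 has all residuals ≈ 0.

Point 3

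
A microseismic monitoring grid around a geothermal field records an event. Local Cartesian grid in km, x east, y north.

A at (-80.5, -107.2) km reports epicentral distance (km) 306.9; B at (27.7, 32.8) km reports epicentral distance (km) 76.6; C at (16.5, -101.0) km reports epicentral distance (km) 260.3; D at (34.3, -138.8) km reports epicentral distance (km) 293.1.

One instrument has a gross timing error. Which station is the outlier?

Solve using three stations at a time. Using A, C, D (subtract circle equations pairwise → linear system) gives (x, y) ≈ (88.0, 149.7).
Distances from that point to each station vs reported:
  A: calculated 307.2 vs reported 306.9 → residual 0.3 km
  B: calculated 131.5 vs reported 76.6 → residual 54.9 km
  C: calculated 260.7 vs reported 260.3 → residual 0.4 km
  D: calculated 293.4 vs reported 293.1 → residual 0.3 km
A, C, D are mutually consistent (residuals ≈ 0); B is off by 54.9 km.

B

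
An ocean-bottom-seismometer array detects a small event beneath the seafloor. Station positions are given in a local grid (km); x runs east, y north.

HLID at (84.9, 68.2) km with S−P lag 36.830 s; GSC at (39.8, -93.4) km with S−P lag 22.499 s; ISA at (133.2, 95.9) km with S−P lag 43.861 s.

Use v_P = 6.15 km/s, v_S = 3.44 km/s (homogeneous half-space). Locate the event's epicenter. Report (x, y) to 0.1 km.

Distance from S−P lag: d = Δt · v_P v_S / (v_P − v_S) = Δt · (6.15·3.44)/(6.15−3.44) ≈ 7.8066·Δt.
So d_HLID = 287.52, d_GSC = 175.64, d_ISA = 342.41 km.
Circle about each station: (x − 84.9)² + (y − 68.2)² = 287.52²; (x − 39.8)² + (y + 93.4)² = 175.64²; (x − 133.2)² + (y − 95.9)² = 342.41².
Subtracting the HLID equation from the GSC and ISA equations removes the quadratic terms:
-90.2 x − 323.2 y = 50266.69
96.6 x + 55.4 y = -19497.06
Solving the 2×2 system: x ≈ -134.1, y ≈ -118.1 km.

x ≈ -134.1 km, y ≈ -118.1 km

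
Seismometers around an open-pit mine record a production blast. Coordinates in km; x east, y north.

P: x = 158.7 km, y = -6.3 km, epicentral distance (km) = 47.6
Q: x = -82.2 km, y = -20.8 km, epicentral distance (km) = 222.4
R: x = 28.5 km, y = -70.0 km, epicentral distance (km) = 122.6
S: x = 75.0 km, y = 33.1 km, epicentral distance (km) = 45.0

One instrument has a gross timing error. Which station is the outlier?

Solve using three stations at a time. Using P, R, S (subtract circle equations pairwise → linear system) gives (x, y) ≈ (116.4, 15.5).
Distances from that point to each station vs reported:
  P: calculated 47.6 vs reported 47.6 → residual 0.0 km
  Q: calculated 201.9 vs reported 222.4 → residual 20.5 km
  R: calculated 122.6 vs reported 122.6 → residual 0.0 km
  S: calculated 45.0 vs reported 45.0 → residual 0.0 km
P, R, S are mutually consistent (residuals ≈ 0); Q is off by 20.5 km.

Q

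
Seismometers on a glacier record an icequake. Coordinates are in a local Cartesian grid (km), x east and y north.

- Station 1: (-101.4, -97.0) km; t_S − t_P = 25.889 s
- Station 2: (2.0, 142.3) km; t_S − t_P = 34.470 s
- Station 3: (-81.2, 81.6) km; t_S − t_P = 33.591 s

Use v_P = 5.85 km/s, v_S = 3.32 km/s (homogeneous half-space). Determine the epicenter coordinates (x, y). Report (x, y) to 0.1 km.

Distance from S−P lag: d = Δt · v_P v_S / (v_P − v_S) = Δt · (5.85·3.32)/(5.85−3.32) ≈ 7.6767·Δt.
So d_Station 1 = 198.74, d_Station 2 = 264.62, d_Station 3 = 257.87 km.
Circle about each station: (x + 101.4)² + (y + 97.0)² = 198.74²; (x − 2.0)² + (y − 142.3)² = 264.62²; (x + 81.2)² + (y − 81.6)² = 257.87².
Subtracting the Station 1 equation from the Station 2 and Station 3 equations removes the quadratic terms:
206.8 x + 478.6 y = -29963.83
40.4 x + 357.2 y = -33438.31
Solving the 2×2 system: x ≈ 97.2, y ≈ -104.6 km.
Check against Station 1 (with the unrounded x, y): √((x + 101.4)²+(y + 97.0)²) = 198.74 ≈ 198.74 km. ✓

x ≈ 97.2 km, y ≈ -104.6 km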